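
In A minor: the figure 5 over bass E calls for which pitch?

Counting 4 letter steps above E lands on B; in A minor, that letter is B.

B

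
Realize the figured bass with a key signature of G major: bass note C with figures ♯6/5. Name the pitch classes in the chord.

C, E, G, A#

The written figures ♯6/5 are shorthand for 6/5/3: the 3 is implied.
A third above C in this key is E.
A fifth above C in this key is G.
A sixth above C in this key is A, raised to A# by the sharp.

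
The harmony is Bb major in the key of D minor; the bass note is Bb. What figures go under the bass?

no figures

Bb is the root of Bb major, so the chord is in root position.
A triad in root position is figured 5/3, conventionally abbreviated (no figures — root-position triad).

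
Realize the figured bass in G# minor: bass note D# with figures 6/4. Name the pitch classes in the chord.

A fourth above D# in this key is G#.
A sixth above D# in this key is B.
Together with the bass D#, this spells G# minor in second inversion.

D#, G#, B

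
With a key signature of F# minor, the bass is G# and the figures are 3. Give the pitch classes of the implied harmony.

The written figures 3 are shorthand for 5/3: the 5 is implied.
A third above G# in this key is B.
A fifth above G# in this key is D.
Together with the bass G#, this spells G# diminished in root position.

G#, B, D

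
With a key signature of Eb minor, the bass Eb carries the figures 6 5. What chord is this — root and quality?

Cb major seventh

The figures 6 5 indicate a seventh chord in first inversion.
In first inversion the root lies a sixth above the bass: a sixth above Eb in Eb minor is Cb.
The chord tones are Eb, Gb, Bb, Cb, giving Cb major seventh.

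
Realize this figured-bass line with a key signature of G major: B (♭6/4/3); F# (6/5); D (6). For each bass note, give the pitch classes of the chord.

B, D, E, Gb | F#, A, C, D | D, F#, B

B (b6/4/3): B, D, E, Gb.
F# (6/5/3): F#, A, C, D.
D (6/3): D, F#, B.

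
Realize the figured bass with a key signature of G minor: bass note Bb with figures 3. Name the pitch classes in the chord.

Bb, D, F

The written figures 3 are shorthand for 5/3: the 5 is implied.
A third above Bb in this key is D.
A fifth above Bb in this key is F.
Together with the bass Bb, this spells Bb major in root position.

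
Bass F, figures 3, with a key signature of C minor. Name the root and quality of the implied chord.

F minor

The figures 3 indicate a triad in root position.
In root position the bass is the root, so the root is F.
The chord tones are F, Ab, C, giving F minor.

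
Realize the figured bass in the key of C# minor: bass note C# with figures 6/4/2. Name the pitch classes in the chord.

C#, D#, F#, A

A second above C# in this key is D#.
A fourth above C# in this key is F#.
A sixth above C# in this key is A.
Together with the bass C#, this spells D# half-diminished seventh in third inversion.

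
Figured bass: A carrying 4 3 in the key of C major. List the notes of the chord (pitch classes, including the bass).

The written figures 4 3 are shorthand for 6/4/3: the 6 is implied.
A third above A in this key is C.
A fourth above A in this key is D.
A sixth above A in this key is F.
Together with the bass A, this spells D minor seventh in second inversion.

A, C, D, F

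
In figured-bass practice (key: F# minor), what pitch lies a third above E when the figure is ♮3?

G

Counting 2 letter steps above E lands on G; in F# minor, that letter is G#.
The ♮3 figure makes it natural, giving G.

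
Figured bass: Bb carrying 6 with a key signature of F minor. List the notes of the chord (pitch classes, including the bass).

The written figures 6 are shorthand for 6/3: the 3 is implied.
A third above Bb in this key is Db.
A sixth above Bb in this key is G.
Together with the bass Bb, this spells G diminished in first inversion.

Bb, Db, G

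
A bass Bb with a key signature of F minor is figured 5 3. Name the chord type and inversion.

Intervals of 5/3 above the bass form a triad; the bass is the root, so this is root position.

triad, root position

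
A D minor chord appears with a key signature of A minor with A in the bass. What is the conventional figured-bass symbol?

A is the fifth of D minor, so the chord is in second inversion.
A triad in second inversion is figured 6/4, conventionally abbreviated 6/4.

6/4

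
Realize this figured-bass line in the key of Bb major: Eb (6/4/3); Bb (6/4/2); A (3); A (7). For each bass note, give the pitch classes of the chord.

Eb (6/4/3): Eb, G, A, C.
Bb (6/4/2): Bb, C, Eb, G.
A (5/3): A, C, Eb.
A (7/5/3): A, C, Eb, G.

Eb, G, A, C | Bb, C, Eb, G | A, C, Eb | A, C, Eb, G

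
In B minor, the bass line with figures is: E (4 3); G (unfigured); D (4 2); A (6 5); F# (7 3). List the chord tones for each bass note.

E (6/4/3): E, G, A, C#.
G (5/3): G, B, D.
D (6/4/2): D, E, G, B.
A (6/5/3): A, C#, E, F#.
F# (7/5/3): F#, A, C#, E.

E, G, A, C# | G, B, D | D, E, G, B | A, C#, E, F# | F#, A, C#, E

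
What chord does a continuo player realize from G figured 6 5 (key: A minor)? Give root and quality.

E minor seventh

The figures 6 5 indicate a seventh chord in first inversion.
In first inversion the root lies a sixth above the bass: a sixth above G in A minor is E.
The chord tones are G, B, D, E, giving E minor seventh.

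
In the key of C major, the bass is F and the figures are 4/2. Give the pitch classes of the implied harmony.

F, G, B, D

The written figures 4/2 are shorthand for 6/4/2: the 6 is implied.
A second above F in this key is G.
A fourth above F in this key is B.
A sixth above F in this key is D.
Together with the bass F, this spells G dominant seventh in third inversion.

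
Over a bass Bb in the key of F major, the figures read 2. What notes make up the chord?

The written figures 2 are shorthand for 6/4/2: the 6/4 are implied.
A second above Bb in this key is C.
A fourth above Bb in this key is E.
A sixth above Bb in this key is G.
Together with the bass Bb, this spells C dominant seventh in third inversion.

Bb, C, E, G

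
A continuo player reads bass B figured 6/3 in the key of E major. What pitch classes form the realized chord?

B, D#, G#

A third above B in this key is D#.
A sixth above B in this key is G#.
Together with the bass B, this spells G# minor in first inversion.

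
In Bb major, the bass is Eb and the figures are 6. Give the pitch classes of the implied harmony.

Eb, G, C

The written figures 6 are shorthand for 6/3: the 3 is implied.
A third above Eb in this key is G.
A sixth above Eb in this key is C.
Together with the bass Eb, this spells C minor in first inversion.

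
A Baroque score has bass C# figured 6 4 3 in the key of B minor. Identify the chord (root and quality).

F# minor seventh

The figures 6 4 3 indicate a seventh chord in second inversion.
In second inversion the root lies a fourth above the bass: a fourth above C# in B minor is F#.
The chord tones are C#, E, F#, A, giving F# minor seventh.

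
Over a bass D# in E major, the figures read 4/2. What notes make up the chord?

D#, E, G#, B

The written figures 4/2 are shorthand for 6/4/2: the 6 is implied.
A second above D# in this key is E.
A fourth above D# in this key is G#.
A sixth above D# in this key is B.
Together with the bass D#, this spells E major seventh in third inversion.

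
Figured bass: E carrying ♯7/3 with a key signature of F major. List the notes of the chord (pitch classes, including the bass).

E, G, Bb, D#

The written figures ♯7/3 are shorthand for 7/5/3: the 5 is implied.
A third above E in this key is G.
A fifth above E in this key is Bb.
A seventh above E in this key is D, raised to D# by the sharp.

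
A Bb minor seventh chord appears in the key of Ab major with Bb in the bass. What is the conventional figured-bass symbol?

Bb is the root of Bb minor seventh, so the chord is in root position.
A seventh chord in root position is figured 7/5/3, conventionally abbreviated 7.

7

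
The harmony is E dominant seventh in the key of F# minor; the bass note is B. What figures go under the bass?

B is the fifth of E dominant seventh, so the chord is in second inversion.
A seventh chord in second inversion is figured 6/4/3, conventionally abbreviated 4/3.

4/3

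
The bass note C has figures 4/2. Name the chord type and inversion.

seventh chord, third inversion

4/2 is shorthand for 6/4/2.
Intervals of 6/4/2 above the bass form a seventh chord; the bass is the seventh, so this is third inversion.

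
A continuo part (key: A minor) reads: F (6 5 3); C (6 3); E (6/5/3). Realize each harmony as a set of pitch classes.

F (6/5/3): F, A, C, D.
C (6/3): C, E, A.
E (6/5/3): E, G, B, C.

F, A, C, D | C, E, A | E, G, B, C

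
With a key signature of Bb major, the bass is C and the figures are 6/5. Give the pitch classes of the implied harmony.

The written figures 6/5 are shorthand for 6/5/3: the 3 is implied.
A third above C in this key is Eb.
A fifth above C in this key is G.
A sixth above C in this key is A.
Together with the bass C, this spells A half-diminished seventh in first inversion.

C, Eb, G, A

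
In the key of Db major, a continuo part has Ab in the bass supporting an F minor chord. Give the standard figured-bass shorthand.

6

Ab is the third of F minor, so the chord is in first inversion.
A triad in first inversion is figured 6/3, conventionally abbreviated 6.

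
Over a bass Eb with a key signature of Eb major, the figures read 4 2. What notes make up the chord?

Eb, F, Ab, C

The written figures 4 2 are shorthand for 6/4/2: the 6 is implied.
A second above Eb in this key is F.
A fourth above Eb in this key is Ab.
A sixth above Eb in this key is C.
Together with the bass Eb, this spells F minor seventh in third inversion.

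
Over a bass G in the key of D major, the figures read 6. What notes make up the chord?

The written figures 6 are shorthand for 6/3: the 3 is implied.
A third above G in this key is B.
A sixth above G in this key is E.
Together with the bass G, this spells E minor in first inversion.

G, B, E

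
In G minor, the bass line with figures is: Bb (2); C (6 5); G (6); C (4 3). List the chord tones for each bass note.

Bb (6/4/2): Bb, C, Eb, G.
C (6/5/3): C, Eb, G, A.
G (6/3): G, Bb, Eb.
C (6/4/3): C, Eb, F, A.

Bb, C, Eb, G | C, Eb, G, A | G, Bb, Eb | C, Eb, F, A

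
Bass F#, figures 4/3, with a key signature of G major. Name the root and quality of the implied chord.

B minor seventh

The figures 4/3 indicate a seventh chord in second inversion.
In second inversion the root lies a fourth above the bass: a fourth above F# in G major is B.
The chord tones are F#, A, B, D, giving B minor seventh.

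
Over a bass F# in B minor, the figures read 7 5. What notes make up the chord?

The written figures 7 5 are shorthand for 7/5/3: the 3 is implied.
A third above F# in this key is A.
A fifth above F# in this key is C#.
A seventh above F# in this key is E.
Together with the bass F#, this spells F# minor seventh in root position.

F#, A, C#, E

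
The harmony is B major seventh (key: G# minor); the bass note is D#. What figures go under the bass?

6/5

D# is the third of B major seventh, so the chord is in first inversion.
A seventh chord in first inversion is figured 6/5/3, conventionally abbreviated 6/5.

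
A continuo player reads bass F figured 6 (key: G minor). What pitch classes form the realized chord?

The written figures 6 are shorthand for 6/3: the 3 is implied.
A third above F in this key is A.
A sixth above F in this key is D.
Together with the bass F, this spells D minor in first inversion.

F, A, D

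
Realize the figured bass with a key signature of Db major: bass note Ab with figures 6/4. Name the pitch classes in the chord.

A fourth above Ab in this key is Db.
A sixth above Ab in this key is F.
Together with the bass Ab, this spells Db major in second inversion.

Ab, Db, F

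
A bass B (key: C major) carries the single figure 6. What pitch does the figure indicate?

G

Counting 5 letter steps above B lands on G; in C major, that letter is G.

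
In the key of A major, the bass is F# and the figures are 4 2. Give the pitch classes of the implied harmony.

F#, G#, B, D

The written figures 4 2 are shorthand for 6/4/2: the 6 is implied.
A second above F# in this key is G#.
A fourth above F# in this key is B.
A sixth above F# in this key is D.
Together with the bass F#, this spells G# half-diminished seventh in third inversion.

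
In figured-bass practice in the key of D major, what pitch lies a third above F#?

Counting 2 letter steps above F# lands on A; in D major, that letter is A.

A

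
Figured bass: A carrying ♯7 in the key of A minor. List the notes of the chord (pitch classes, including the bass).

A, C, E, G#

The written figures ♯7 are shorthand for 7/5/3: the 5/3 are implied.
A third above A in this key is C.
A fifth above A in this key is E.
A seventh above A in this key is G, raised to G# by the sharp.
Together with the bass A, this spells A minor-major seventh in root position.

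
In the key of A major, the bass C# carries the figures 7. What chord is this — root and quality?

C# minor seventh

The figures 7 indicate a seventh chord in root position.
In root position the bass is the root, so the root is C#.
The chord tones are C#, E, G#, B, giving C# minor seventh.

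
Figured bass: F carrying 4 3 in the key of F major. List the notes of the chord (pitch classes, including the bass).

F, A, Bb, D

The written figures 4 3 are shorthand for 6/4/3: the 6 is implied.
A third above F in this key is A.
A fourth above F in this key is Bb.
A sixth above F in this key is D.
Together with the bass F, this spells Bb major seventh in second inversion.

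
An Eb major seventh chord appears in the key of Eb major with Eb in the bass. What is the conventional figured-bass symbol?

7

Eb is the root of Eb major seventh, so the chord is in root position.
A seventh chord in root position is figured 7/5/3, conventionally abbreviated 7.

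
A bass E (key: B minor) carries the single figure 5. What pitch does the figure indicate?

B

Counting 4 letter steps above E lands on B; in B minor, that letter is B.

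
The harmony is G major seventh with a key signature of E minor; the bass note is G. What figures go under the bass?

G is the root of G major seventh, so the chord is in root position.
A seventh chord in root position is figured 7/5/3, conventionally abbreviated 7.

7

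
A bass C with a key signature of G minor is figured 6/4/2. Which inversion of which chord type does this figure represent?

Intervals of 6/4/2 above the bass form a seventh chord; the bass is the seventh, so this is third inversion.

seventh chord, third inversion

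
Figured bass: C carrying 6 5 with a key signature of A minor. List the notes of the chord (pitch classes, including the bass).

C, E, G, A

The written figures 6 5 are shorthand for 6/5/3: the 3 is implied.
A third above C in this key is E.
A fifth above C in this key is G.
A sixth above C in this key is A.
Together with the bass C, this spells A minor seventh in first inversion.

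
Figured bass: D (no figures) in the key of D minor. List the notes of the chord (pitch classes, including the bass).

D, F, A

An unfigured bass implies 5/3.
A third above D in this key is F.
A fifth above D in this key is A.
Together with the bass D, this spells D minor in root position.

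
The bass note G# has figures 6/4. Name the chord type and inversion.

triad, second inversion

Intervals of 6/4 above the bass form a triad; the bass is the fifth, so this is second inversion.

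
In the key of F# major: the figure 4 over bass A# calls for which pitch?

D#

Counting 3 letter steps above A# lands on D; in F# major, that letter is D#.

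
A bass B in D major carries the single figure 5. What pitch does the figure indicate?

Counting 4 letter steps above B lands on F; in D major, that letter is F#.

F#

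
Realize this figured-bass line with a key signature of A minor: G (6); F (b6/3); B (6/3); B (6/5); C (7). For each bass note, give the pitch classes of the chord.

G, B, E | F, A, Db | B, D, G | B, D, F, G | C, E, G, B

G (6/3): G, B, E.
F (b6/3): F, A, Db.
B (6/3): B, D, G.
B (6/5/3): B, D, F, G.
C (7/5/3): C, E, G, B.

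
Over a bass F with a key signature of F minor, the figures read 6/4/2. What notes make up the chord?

F, G, Bb, Db

A second above F in this key is G.
A fourth above F in this key is Bb.
A sixth above F in this key is Db.
Together with the bass F, this spells G half-diminished seventh in third inversion.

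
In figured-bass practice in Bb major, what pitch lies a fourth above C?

Counting 3 letter steps above C lands on F; in Bb major, that letter is F.

F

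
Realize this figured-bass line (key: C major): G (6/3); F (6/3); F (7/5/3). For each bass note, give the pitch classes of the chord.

G (6/3): G, B, E.
F (6/3): F, A, D.
F (7/5/3): F, A, C, E.

G, B, E | F, A, D | F, A, C, E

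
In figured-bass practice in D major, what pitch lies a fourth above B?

E

Counting 3 letter steps above B lands on E; in D major, that letter is E.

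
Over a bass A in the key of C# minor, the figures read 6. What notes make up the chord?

The written figures 6 are shorthand for 6/3: the 3 is implied.
A third above A in this key is C#.
A sixth above A in this key is F#.
Together with the bass A, this spells F# minor in first inversion.

A, C#, F#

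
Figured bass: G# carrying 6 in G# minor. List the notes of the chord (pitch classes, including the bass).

G#, B, E

The written figures 6 are shorthand for 6/3: the 3 is implied.
A third above G# in this key is B.
A sixth above G# in this key is E.
Together with the bass G#, this spells E major in first inversion.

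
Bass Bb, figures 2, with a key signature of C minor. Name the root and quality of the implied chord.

C minor seventh

The figures 2 indicate a seventh chord in third inversion.
In third inversion the root lies a second above the bass: a second above Bb in C minor is C.
The chord tones are Bb, C, Eb, G, giving C minor seventh.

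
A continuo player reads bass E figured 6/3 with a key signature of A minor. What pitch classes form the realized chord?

A third above E in this key is G.
A sixth above E in this key is C.
Together with the bass E, this spells C major in first inversion.

E, G, C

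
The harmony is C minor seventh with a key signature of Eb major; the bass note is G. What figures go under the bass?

4/3

G is the fifth of C minor seventh, so the chord is in second inversion.
A seventh chord in second inversion is figured 6/4/3, conventionally abbreviated 4/3.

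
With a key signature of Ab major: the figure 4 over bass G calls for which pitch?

Counting 3 letter steps above G lands on C; in Ab major, that letter is C.

C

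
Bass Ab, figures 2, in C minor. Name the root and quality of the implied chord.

The figures 2 indicate a seventh chord in third inversion.
In third inversion the root lies a second above the bass: a second above Ab in C minor is Bb.
The chord tones are Ab, Bb, D, F, giving Bb dominant seventh.

Bb dominant seventh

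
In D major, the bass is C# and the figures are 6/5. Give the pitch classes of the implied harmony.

The written figures 6/5 are shorthand for 6/5/3: the 3 is implied.
A third above C# in this key is E.
A fifth above C# in this key is G.
A sixth above C# in this key is A.
Together with the bass C#, this spells A dominant seventh in first inversion.

C#, E, G, A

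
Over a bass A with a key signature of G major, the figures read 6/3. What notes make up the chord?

A third above A in this key is C.
A sixth above A in this key is F#.
Together with the bass A, this spells F# diminished in first inversion.

A, C, F#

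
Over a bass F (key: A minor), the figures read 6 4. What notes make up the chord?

A fourth above F in this key is B.
A sixth above F in this key is D.
Together with the bass F, this spells B diminished in second inversion.

F, B, D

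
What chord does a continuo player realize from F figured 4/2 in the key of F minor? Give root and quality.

The figures 4/2 indicate a seventh chord in third inversion.
In third inversion the root lies a second above the bass: a second above F in F minor is G.
The chord tones are F, G, Bb, Db, giving G half-diminished seventh.

G half-diminished seventh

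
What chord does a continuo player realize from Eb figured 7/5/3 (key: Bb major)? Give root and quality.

The figures 7/5/3 indicate a seventh chord in root position.
In root position the bass is the root, so the root is Eb.
The chord tones are Eb, G, Bb, D, giving Eb major seventh.

Eb major seventh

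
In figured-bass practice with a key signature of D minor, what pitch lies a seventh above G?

Counting 6 letter steps above G lands on F; in D minor, that letter is F.

F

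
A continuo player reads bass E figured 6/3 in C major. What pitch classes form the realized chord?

A third above E in this key is G.
A sixth above E in this key is C.
Together with the bass E, this spells C major in first inversion.

E, G, C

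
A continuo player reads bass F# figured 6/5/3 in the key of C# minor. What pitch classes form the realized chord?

A third above F# in this key is A.
A fifth above F# in this key is C#.
A sixth above F# in this key is D#.
Together with the bass F#, this spells D# half-diminished seventh in first inversion.

F#, A, C#, D#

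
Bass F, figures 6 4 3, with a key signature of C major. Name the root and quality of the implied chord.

The figures 6 4 3 indicate a seventh chord in second inversion.
In second inversion the root lies a fourth above the bass: a fourth above F in C major is B.
The chord tones are F, A, B, D, giving B half-diminished seventh.

B half-diminished seventh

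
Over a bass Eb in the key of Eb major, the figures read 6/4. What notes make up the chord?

Eb, Ab, C

A fourth above Eb in this key is Ab.
A sixth above Eb in this key is C.
Together with the bass Eb, this spells Ab major in second inversion.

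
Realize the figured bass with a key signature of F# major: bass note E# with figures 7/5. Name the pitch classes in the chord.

E#, G#, B, D#

The written figures 7/5 are shorthand for 7/5/3: the 3 is implied.
A third above E# in this key is G#.
A fifth above E# in this key is B.
A seventh above E# in this key is D#.
Together with the bass E#, this spells E# half-diminished seventh in root position.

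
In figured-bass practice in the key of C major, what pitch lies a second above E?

F

Counting 1 letter step above E lands on F; in C major, that letter is F.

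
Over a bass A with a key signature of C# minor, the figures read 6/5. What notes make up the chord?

The written figures 6/5 are shorthand for 6/5/3: the 3 is implied.
A third above A in this key is C#.
A fifth above A in this key is E.
A sixth above A in this key is F#.
Together with the bass A, this spells F# minor seventh in first inversion.

A, C#, E, F#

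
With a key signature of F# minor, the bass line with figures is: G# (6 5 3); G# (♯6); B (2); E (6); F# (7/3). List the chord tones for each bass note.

G#, B, D, E | G#, B, E# | B, C#, E, G# | E, G#, C# | F#, A, C#, E

G# (6/5/3): G#, B, D, E.
G# (#6/3): G#, B, E#.
B (6/4/2): B, C#, E, G#.
E (6/3): E, G#, C#.
F# (7/5/3): F#, A, C#, E.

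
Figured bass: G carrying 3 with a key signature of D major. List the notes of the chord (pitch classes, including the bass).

G, B, D

The written figures 3 are shorthand for 5/3: the 5 is implied.
A third above G in this key is B.
A fifth above G in this key is D.
Together with the bass G, this spells G major in root position.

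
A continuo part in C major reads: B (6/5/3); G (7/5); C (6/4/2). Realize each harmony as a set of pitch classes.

B (6/5/3): B, D, F, G.
G (7/5/3): G, B, D, F.
C (6/4/2): C, D, F, A.

B, D, F, G | G, B, D, F | C, D, F, A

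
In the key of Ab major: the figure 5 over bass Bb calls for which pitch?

F

Counting 4 letter steps above Bb lands on F; in Ab major, that letter is F.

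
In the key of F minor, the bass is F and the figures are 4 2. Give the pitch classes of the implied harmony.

F, G, Bb, Db

The written figures 4 2 are shorthand for 6/4/2: the 6 is implied.
A second above F in this key is G.
A fourth above F in this key is Bb.
A sixth above F in this key is Db.
Together with the bass F, this spells G half-diminished seventh in third inversion.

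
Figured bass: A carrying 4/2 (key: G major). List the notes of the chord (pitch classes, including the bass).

The written figures 4/2 are shorthand for 6/4/2: the 6 is implied.
A second above A in this key is B.
A fourth above A in this key is D.
A sixth above A in this key is F#.
Together with the bass A, this spells B minor seventh in third inversion.

A, B, D, F#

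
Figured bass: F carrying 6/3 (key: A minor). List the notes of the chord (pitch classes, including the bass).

A third above F in this key is A.
A sixth above F in this key is D.
Together with the bass F, this spells D minor in first inversion.

F, A, D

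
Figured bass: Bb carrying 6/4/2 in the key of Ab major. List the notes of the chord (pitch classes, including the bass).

Bb, C, Eb, G

A second above Bb in this key is C.
A fourth above Bb in this key is Eb.
A sixth above Bb in this key is G.
Together with the bass Bb, this spells C minor seventh in third inversion.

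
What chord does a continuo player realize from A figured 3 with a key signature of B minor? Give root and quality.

The figures 3 indicate a triad in root position.
In root position the bass is the root, so the root is A.
The chord tones are A, C#, E, giving A major.

A major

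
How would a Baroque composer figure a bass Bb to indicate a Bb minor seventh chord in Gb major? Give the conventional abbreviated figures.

7

Bb is the root of Bb minor seventh, so the chord is in root position.
A seventh chord in root position is figured 7/5/3, conventionally abbreviated 7.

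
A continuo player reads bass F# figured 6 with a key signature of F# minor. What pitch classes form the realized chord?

The written figures 6 are shorthand for 6/3: the 3 is implied.
A third above F# in this key is A.
A sixth above F# in this key is D.
Together with the bass F#, this spells D major in first inversion.

F#, A, D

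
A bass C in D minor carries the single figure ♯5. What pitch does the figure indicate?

Counting 4 letter steps above C lands on G; in D minor, that letter is G.
The #5 figure raises it a semitone, giving G#.

G#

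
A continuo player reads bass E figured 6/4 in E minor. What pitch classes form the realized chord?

A fourth above E in this key is A.
A sixth above E in this key is C.
Together with the bass E, this spells A minor in second inversion.

E, A, C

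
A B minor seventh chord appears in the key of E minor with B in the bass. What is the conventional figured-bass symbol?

B is the root of B minor seventh, so the chord is in root position.
A seventh chord in root position is figured 7/5/3, conventionally abbreviated 7.

7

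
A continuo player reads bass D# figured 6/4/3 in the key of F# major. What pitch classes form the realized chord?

A third above D# in this key is F#.
A fourth above D# in this key is G#.
A sixth above D# in this key is B.
Together with the bass D#, this spells G# minor seventh in second inversion.

D#, F#, G#, B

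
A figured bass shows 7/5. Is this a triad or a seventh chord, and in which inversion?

seventh chord, root position

7/5 is shorthand for 7/5/3.
Intervals of 7/5/3 above the bass form a seventh chord; the bass is the root, so this is root position.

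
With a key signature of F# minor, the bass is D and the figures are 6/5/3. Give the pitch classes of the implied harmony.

A third above D in this key is F#.
A fifth above D in this key is A.
A sixth above D in this key is B.
Together with the bass D, this spells B minor seventh in first inversion.

D, F#, A, B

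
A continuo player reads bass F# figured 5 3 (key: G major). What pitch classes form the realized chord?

F#, A, C

A third above F# in this key is A.
A fifth above F# in this key is C.
Together with the bass F#, this spells F# diminished in root position.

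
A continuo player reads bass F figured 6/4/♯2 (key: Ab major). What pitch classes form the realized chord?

A second above F in this key is G, raised to G# by the sharp.
A fourth above F in this key is Bb.
A sixth above F in this key is Db.

F, G#, Bb, Db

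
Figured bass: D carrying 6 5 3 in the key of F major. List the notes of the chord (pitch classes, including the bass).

D, F, A, Bb

A third above D in this key is F.
A fifth above D in this key is A.
A sixth above D in this key is Bb.
Together with the bass D, this spells Bb major seventh in first inversion.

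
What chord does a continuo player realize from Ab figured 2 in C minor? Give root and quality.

Bb dominant seventh

The figures 2 indicate a seventh chord in third inversion.
In third inversion the root lies a second above the bass: a second above Ab in C minor is Bb.
The chord tones are Ab, Bb, D, F, giving Bb dominant seventh.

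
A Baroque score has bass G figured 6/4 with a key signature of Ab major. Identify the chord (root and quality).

The figures 6/4 indicate a triad in second inversion.
In second inversion the root lies a fourth above the bass: a fourth above G in Ab major is C.
The chord tones are G, C, Eb, giving C minor.

C minor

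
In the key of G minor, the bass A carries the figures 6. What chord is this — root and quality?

The figures 6 indicate a triad in first inversion.
In first inversion the root lies a sixth above the bass: a sixth above A in G minor is F.
The chord tones are A, C, F, giving F major.

F major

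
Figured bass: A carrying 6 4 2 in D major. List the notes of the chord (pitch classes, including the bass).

A second above A in this key is B.
A fourth above A in this key is D.
A sixth above A in this key is F#.
Together with the bass A, this spells B minor seventh in third inversion.

A, B, D, F#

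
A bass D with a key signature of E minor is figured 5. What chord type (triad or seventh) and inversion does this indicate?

5 is shorthand for 5/3.
Intervals of 5/3 above the bass form a triad; the bass is the root, so this is root position.

triad, root position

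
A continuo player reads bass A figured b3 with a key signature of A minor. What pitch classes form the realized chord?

The written figures b3 are shorthand for 5/3: the 5 is implied.
A third above A in this key is C, lowered to Cb by the flat.
A fifth above A in this key is E.

A, Cb, E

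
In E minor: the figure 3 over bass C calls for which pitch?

E

Counting 2 letter steps above C lands on E; in E minor, that letter is E.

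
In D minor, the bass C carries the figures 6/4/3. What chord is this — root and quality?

F major seventh

The figures 6/4/3 indicate a seventh chord in second inversion.
In second inversion the root lies a fourth above the bass: a fourth above C in D minor is F.
The chord tones are C, E, F, A, giving F major seventh.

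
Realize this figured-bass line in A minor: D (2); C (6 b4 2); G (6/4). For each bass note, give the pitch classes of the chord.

D, E, G, B | C, D, Fb, A | G, C, E

D (6/4/2): D, E, G, B.
C (6/b4/2): C, D, Fb, A.
G (6/4): G, C, E.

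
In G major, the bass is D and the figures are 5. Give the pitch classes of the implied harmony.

D, F#, A

The written figures 5 are shorthand for 5/3: the 3 is implied.
A third above D in this key is F#.
A fifth above D in this key is A.
Together with the bass D, this spells D major in root position.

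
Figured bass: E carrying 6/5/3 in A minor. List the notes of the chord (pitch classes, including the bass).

E, G, B, C

A third above E in this key is G.
A fifth above E in this key is B.
A sixth above E in this key is C.
Together with the bass E, this spells C major seventh in first inversion.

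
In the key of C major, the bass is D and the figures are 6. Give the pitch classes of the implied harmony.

D, F, B

The written figures 6 are shorthand for 6/3: the 3 is implied.
A third above D in this key is F.
A sixth above D in this key is B.
Together with the bass D, this spells B diminished in first inversion.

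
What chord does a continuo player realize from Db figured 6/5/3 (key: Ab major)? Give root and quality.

The figures 6/5/3 indicate a seventh chord in first inversion.
In first inversion the root lies a sixth above the bass: a sixth above Db in Ab major is Bb.
The chord tones are Db, F, Ab, Bb, giving Bb minor seventh.

Bb minor seventh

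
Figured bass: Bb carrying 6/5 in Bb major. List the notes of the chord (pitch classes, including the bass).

Bb, D, F, G

The written figures 6/5 are shorthand for 6/5/3: the 3 is implied.
A third above Bb in this key is D.
A fifth above Bb in this key is F.
A sixth above Bb in this key is G.
Together with the bass Bb, this spells G minor seventh in first inversion.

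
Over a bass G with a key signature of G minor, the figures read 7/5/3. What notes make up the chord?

A third above G in this key is Bb.
A fifth above G in this key is D.
A seventh above G in this key is F.
Together with the bass G, this spells G minor seventh in root position.

G, Bb, D, F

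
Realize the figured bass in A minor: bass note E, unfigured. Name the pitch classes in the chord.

An unfigured bass implies 5/3.
A third above E in this key is G.
A fifth above E in this key is B.
Together with the bass E, this spells E minor in root position.

E, G, B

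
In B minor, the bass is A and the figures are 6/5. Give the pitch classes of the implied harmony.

A, C#, E, F#

The written figures 6/5 are shorthand for 6/5/3: the 3 is implied.
A third above A in this key is C#.
A fifth above A in this key is E.
A sixth above A in this key is F#.
Together with the bass A, this spells F# minor seventh in first inversion.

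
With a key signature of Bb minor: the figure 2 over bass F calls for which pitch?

Gb

Counting 1 letter step above F lands on G; in Bb minor, that letter is Gb.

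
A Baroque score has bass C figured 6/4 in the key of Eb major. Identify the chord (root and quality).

F minor

The figures 6/4 indicate a triad in second inversion.
In second inversion the root lies a fourth above the bass: a fourth above C in Eb major is F.
The chord tones are C, F, Ab, giving F minor.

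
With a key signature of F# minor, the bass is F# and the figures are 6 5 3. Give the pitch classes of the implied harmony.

F#, A, C#, D

A third above F# in this key is A.
A fifth above F# in this key is C#.
A sixth above F# in this key is D.
Together with the bass F#, this spells D major seventh in first inversion.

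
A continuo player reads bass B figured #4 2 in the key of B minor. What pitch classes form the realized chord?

The written figures #4 2 are shorthand for 6/4/2: the 6 is implied.
A second above B in this key is C#.
A fourth above B in this key is E, raised to E# by the sharp.
A sixth above B in this key is G.

B, C#, E#, G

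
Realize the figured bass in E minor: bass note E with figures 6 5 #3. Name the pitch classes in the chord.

A third above E in this key is G, raised to G# by the sharp.
A fifth above E in this key is B.
A sixth above E in this key is C.
Together with the bass E, this spells C augmented major seventh in first inversion.

E, G#, B, C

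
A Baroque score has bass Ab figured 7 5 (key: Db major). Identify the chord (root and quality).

Ab dominant seventh

The figures 7 5 indicate a seventh chord in root position.
In root position the bass is the root, so the root is Ab.
The chord tones are Ab, C, Eb, Gb, giving Ab dominant seventh.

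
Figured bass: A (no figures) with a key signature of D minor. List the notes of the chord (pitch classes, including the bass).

An unfigured bass implies 5/3.
A third above A in this key is C.
A fifth above A in this key is E.
Together with the bass A, this spells A minor in root position.

A, C, E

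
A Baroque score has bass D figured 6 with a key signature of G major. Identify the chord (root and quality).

The figures 6 indicate a triad in first inversion.
In first inversion the root lies a sixth above the bass: a sixth above D in G major is B.
The chord tones are D, F#, B, giving B minor.

B minor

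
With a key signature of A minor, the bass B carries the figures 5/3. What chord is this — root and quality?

The figures 5/3 indicate a triad in root position.
In root position the bass is the root, so the root is B.
The chord tones are B, D, F, giving B diminished.

B diminished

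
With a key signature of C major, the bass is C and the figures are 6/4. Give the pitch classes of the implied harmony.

A fourth above C in this key is F.
A sixth above C in this key is A.
Together with the bass C, this spells F major in second inversion.

C, F, A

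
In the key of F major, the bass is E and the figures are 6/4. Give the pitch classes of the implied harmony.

A fourth above E in this key is A.
A sixth above E in this key is C.
Together with the bass E, this spells A minor in second inversion.

E, A, C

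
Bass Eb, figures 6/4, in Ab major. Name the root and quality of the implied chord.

The figures 6/4 indicate a triad in second inversion.
In second inversion the root lies a fourth above the bass: a fourth above Eb in Ab major is Ab.
The chord tones are Eb, Ab, C, giving Ab major.

Ab major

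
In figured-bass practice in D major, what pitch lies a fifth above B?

Counting 4 letter steps above B lands on F; in D major, that letter is F#.

F#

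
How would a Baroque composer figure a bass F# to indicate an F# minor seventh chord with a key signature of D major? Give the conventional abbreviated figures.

7

F# is the root of F# minor seventh, so the chord is in root position.
A seventh chord in root position is figured 7/5/3, conventionally abbreviated 7.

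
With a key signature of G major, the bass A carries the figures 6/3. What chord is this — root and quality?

The figures 6/3 indicate a triad in first inversion.
In first inversion the root lies a sixth above the bass: a sixth above A in G major is F#.
The chord tones are A, C, F#, giving F# diminished.

F# diminished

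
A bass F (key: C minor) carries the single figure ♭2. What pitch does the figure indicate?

Counting 1 letter step above F lands on G; in C minor, that letter is G.
The b2 figure lowers it a semitone, giving Gb.

Gb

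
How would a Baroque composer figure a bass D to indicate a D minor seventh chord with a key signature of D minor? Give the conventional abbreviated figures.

7

D is the root of D minor seventh, so the chord is in root position.
A seventh chord in root position is figured 7/5/3, conventionally abbreviated 7.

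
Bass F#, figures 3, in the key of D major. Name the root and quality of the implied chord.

The figures 3 indicate a triad in root position.
In root position the bass is the root, so the root is F#.
The chord tones are F#, A, C#, giving F# minor.

F# minor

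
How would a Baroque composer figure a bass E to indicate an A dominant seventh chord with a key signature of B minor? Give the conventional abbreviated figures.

4/3

E is the fifth of A dominant seventh, so the chord is in second inversion.
A seventh chord in second inversion is figured 6/4/3, conventionally abbreviated 4/3.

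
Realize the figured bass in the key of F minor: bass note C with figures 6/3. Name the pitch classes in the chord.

A third above C in this key is Eb.
A sixth above C in this key is Ab.
Together with the bass C, this spells Ab major in first inversion.

C, Eb, Ab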